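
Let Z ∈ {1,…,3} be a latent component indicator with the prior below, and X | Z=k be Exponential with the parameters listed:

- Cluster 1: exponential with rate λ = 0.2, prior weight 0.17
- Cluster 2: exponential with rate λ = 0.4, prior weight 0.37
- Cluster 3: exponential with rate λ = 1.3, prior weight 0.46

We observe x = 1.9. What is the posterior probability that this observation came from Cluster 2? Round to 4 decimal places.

P(component k | x) = P(Z=k)·f_k(x) / marginal(x), where marginal(x) = Σ_j P(Z=j)·f_j(x).
Evaluate each component's likelihood at the observed value:
  p_1 = 0.2·e^(−0.2·1.9) = 0.2·e^(−0.3800) = 0.136772
  p_2 = 0.4·e^(−0.4·1.9) = 0.4·e^(−0.7600) = 0.187067
  p_3 = 1.3·e^(−1.3·1.9) = 1.3·e^(−2.4700) = 0.10996
Unnormalised posteriors:
  P(Z=1)·p_1 = 0.17 × 0.136772 = 0.0232513
  P(Z=2)·p_2 = 0.37 × 0.187067 = 0.0692146
  P(Z=3)·p_3 = 0.46 × 0.10996 = 0.0505817
Marginal: 0.0232513 + 0.0692146 + 0.0505817 = 0.143048
So the posterior for Cluster 2 is 0.0692146 / 0.143048 ≈ 0.4839.

0.4839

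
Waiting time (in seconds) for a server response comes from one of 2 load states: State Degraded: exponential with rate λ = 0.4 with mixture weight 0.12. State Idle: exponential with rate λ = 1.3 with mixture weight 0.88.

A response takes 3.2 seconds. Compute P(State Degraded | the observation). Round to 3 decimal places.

0.428

Posterior ∝ prior × likelihood, so P(k | x) ∝ w_k f_k(x); normalise over all components.
Component likelihoods at x = 3.2 seconds:
  L_Degraded = 0.4·e^(−0.4·3.2) = 0.4·e^(−1.2800) = 0.111215
  L_Idle = 1.3·e^(−1.3·3.2) = 1.3·e^(−4.1600) = 0.0202898
Multiply by the mixture weights:
  w_Degraded·L_Degraded = 0.12 × 0.111215 = 0.0133458
  w_Idle·L_Idle = 0.88 × 0.0202898 = 0.017855
Normaliser: 0.0133458 + 0.017855 = 0.0312008
So the posterior for State Degraded is 0.0133458 / 0.0312008 ≈ 0.428.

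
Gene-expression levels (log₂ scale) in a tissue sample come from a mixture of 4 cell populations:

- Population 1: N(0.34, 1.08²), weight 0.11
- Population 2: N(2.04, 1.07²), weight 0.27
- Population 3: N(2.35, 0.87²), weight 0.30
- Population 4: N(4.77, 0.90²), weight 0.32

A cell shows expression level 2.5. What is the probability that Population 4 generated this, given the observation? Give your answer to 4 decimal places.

0.0247

The responsibility of component k is π_k f_k(x) divided by Σ_j π_j f_j(x).
Evaluate each component's likelihood at the observed value:
  p_1 = 0.0499916
  p_2 = 0.339933
  p_3 = 0.451789
  p_4 = 0.0184189
Unnormalised posteriors:
  π_1·p_1 = 0.11 × 0.0499916 = 0.00549908
  π_2·p_2 = 0.27 × 0.339933 = 0.0917819
  π_3·p_3 = 0.30 × 0.451789 = 0.135537
  π_4·p_4 = 0.32 × 0.0184189 = 0.00589403
Denominator: 0.00549908 + 0.0917819 + 0.135537 + 0.00589403 = 0.238712
So the posterior for Population 4 is 0.00589403 / 0.238712 ≈ 0.0247.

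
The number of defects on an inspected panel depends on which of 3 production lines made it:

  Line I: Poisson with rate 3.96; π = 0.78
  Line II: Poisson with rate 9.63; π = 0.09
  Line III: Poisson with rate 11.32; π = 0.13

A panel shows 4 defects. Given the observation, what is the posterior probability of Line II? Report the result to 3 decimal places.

0.014

By Bayes' theorem, P(k | x) = P(Z=k) f_k(x) / Σ_j P(Z=j) f_j(x).
Poisson probabilities:
  f_I = 0.195327
  f_II = 0.0235526
  f_III = 0.00829776
Prior × likelihood for each component:
  P(Z=I)·f_I = 0.78 × 0.195327 = 0.152355
  P(Z=II)·f_II = 0.09 × 0.0235526 = 0.00211973
  P(Z=III)·f_III = 0.13 × 0.00829776 = 0.00107871
Normaliser: 0.152355 + 0.00211973 + 0.00107871 = 0.155554
P(Line II | data) = 0.00211973 / 0.155554 ≈ 0.014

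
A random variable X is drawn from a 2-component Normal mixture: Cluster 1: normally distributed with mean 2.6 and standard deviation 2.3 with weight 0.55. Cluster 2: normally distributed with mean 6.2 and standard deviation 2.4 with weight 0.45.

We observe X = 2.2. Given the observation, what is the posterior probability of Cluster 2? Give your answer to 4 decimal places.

0.1656

Posterior ∝ prior × likelihood, so P(k | x) ∝ π_k f_k(x); normalise over all components.
Component likelihoods at x = 2.2:
  p_1 = (1/(2.3·√(2π)))·exp(−(2.2−2.6)²/(2·2.3²)) = 0.173453·exp(-0.01512) = 0.17085
  p_2 = (1/(2.4·√(2π)))·exp(−(2.2−6.2)²/(2·2.4²)) = 0.166226·exp(-1.38889) = 0.0414488
Multiply by the mixture weights:
  π_1·p_1 = 0.55 × 0.17085 = 0.0939674
  π_2·p_2 = 0.45 × 0.0414488 = 0.018652
Evidence: 0.0939674 + 0.018652 = 0.112619
Responsibility of Cluster 2: 0.018652 / 0.112619 ≈ 0.1656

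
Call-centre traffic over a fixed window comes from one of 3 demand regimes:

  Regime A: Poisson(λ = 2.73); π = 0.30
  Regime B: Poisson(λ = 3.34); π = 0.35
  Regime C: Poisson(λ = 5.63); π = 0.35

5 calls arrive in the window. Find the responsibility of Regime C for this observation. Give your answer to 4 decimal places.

By Bayes' theorem, P(k | x) = P(Z=k) f_k(x) / Σ_j P(Z=j) f_j(x).
Component likelihoods at x = 5 calls:
  p_A = e^(−2.73)·2.73^5/5! = 0.0824153
  p_B = e^(−3.34)·3.34^5/5! = 0.122746
  p_C = e^(−5.63)·5.63^5/5! = 0.169154
Weight by the priors:
  P(Z=A)·p_A = 0.30 × 0.0824153 = 0.0247246
  P(Z=B)·p_B = 0.35 × 0.122746 = 0.0429611
  P(Z=C)·p_C = 0.35 × 0.169154 = 0.059204
Sum: 0.0247246 + 0.0429611 + 0.059204 = 0.12689
P(Regime C | 5 calls) = 0.059204 / 0.12689 ≈ 0.4666

0.4666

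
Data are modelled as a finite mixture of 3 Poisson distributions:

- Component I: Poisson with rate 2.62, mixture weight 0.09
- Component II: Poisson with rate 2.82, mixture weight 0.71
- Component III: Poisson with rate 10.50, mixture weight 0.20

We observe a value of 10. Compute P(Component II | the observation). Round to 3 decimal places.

0.015

By Bayes' theorem, P(k | x) = π_k f_k(x) / Σ_j π_j f_j(x).
Evaluate each component's likelihood at the observed value:
  p_I = 0.000305772
  p_II = 0.000522417
  p_III = 0.123606
Weight by the priors:
  π_I·p_I = 0.09 × 0.000305772 = 2.75195e-05
  π_II·p_II = 0.71 × 0.000522417 = 0.000370916
  π_III·p_III = 0.20 × 0.123606 = 0.0247211
Evidence: 2.75195e-05 + 0.000370916 + 0.0247211 = 0.0251195
P(Component II | data) ≈ 0.015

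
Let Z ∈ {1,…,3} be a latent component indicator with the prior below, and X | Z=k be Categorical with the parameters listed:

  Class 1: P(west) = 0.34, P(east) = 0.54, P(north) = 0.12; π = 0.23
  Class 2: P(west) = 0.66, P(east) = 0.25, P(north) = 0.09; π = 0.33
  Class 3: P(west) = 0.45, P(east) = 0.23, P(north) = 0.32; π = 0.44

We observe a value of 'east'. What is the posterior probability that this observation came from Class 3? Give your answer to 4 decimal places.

By Bayes' theorem, P(k | x) = P(Z=k) f_k(x) / Σ_j P(Z=j) f_j(x).
Categorical probabilities:
  L_1 = 0.54
  L_2 = 0.25
  L_3 = 0.23
Unnormalised posteriors:
  P(Z=1)·L_1 = 0.23 × 0.54 = 0.1242
  P(Z=2)·L_2 = 0.33 × 0.25 = 0.0825
  P(Z=3)·L_3 = 0.44 × 0.23 = 0.1012
Denominator: 0.1242 + 0.0825 + 0.1012 = 0.3079
P(Class 3 | the observation) = 0.1012 / 0.3079 ≈ 0.3287

0.3287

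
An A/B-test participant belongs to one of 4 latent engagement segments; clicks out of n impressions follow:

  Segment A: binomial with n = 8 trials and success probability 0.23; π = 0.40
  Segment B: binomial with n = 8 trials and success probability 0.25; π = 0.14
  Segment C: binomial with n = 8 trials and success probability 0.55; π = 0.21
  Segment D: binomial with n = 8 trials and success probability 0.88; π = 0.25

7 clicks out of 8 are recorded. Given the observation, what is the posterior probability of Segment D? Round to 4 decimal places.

The responsibility of component k is π_k f_k(x) divided by Σ_j π_j f_j(x).
Binomial probabilities:
  L_A = C(8,7)·0.23^7·0.77^1 = 8·3.40483e-05·0.77 = 0.000209737
  L_B = C(8,7)·0.25^7·0.75^1 = 8·6.10352e-05·0.75 = 0.000366211
  L_C = C(8,7)·0.55^7·0.45^1 = 8·0.0152244·0.45 = 0.0548077
  L_D = C(8,7)·0.88^7·0.12^1 = 8·0.408676·0.12 = 0.392329
Unnormalised posteriors:
  π_A·L_A = 0.40 × 0.000209737 = 8.38949e-05
  π_B·L_B = 0.14 × 0.000366211 = 5.12695e-05
  π_C·L_C = 0.21 × 0.0548077 = 0.0115096
  π_D·L_D = 0.25 × 0.392329 = 0.0980821
Evidence: 8.38949e-05 + 5.12695e-05 + 0.0115096 + 0.0980821 = 0.109727
P(Segment D | x) ≈ 0.8939

0.8939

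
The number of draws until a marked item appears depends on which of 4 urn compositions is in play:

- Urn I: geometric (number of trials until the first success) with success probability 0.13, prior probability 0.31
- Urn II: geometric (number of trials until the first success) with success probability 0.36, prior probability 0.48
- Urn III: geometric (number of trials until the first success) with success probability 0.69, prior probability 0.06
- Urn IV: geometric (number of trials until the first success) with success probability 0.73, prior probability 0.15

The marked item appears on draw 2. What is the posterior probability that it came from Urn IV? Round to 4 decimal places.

The responsibility of component k is w_k f_k(x) divided by Σ_j w_j f_j(x).
Component likelihoods at x = 2:
  f_I = 0.1131
  f_II = 0.2304
  f_III = 0.2139
  f_IV = 0.1971
Prior × likelihood for each component:
  w_I·f_I = 0.31 × 0.1131 = 0.035061
  w_II·f_II = 0.48 × 0.2304 = 0.110592
  w_III·f_III = 0.06 × 0.2139 = 0.012834
  w_IV·f_IV = 0.15 × 0.1971 = 0.029565
Normaliser: 0.035061 + 0.110592 + 0.012834 + 0.029565 = 0.188052
P(Urn IV | data) = 0.029565 / 0.188052 ≈ 0.1572

0.1572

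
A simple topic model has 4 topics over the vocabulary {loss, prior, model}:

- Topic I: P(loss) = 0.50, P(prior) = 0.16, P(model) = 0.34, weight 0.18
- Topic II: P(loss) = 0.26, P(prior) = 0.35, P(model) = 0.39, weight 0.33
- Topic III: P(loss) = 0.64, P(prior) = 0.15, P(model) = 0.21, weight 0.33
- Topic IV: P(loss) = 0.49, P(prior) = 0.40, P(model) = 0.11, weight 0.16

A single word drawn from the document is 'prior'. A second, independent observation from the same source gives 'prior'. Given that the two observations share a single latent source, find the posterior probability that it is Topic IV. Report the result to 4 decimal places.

P(component k | x) = w_k·f_k(x) / marginal(x), where marginal(x) = Σ_j w_j·f_j(x).
Since both observations come from the same component, the likelihood for component k is f_k(x₁)·f_k(x₂).
  p_I = [0.16] × [0.16] = 0.0256
  p_II = [0.35] × [0.35] = 0.1225
  p_III = [0.15] × [0.15] = 0.0225
  p_IV = [0.4] × [0.4] = 0.16
Unnormalised posteriors:
  w_I·p_I = 0.18 × 0.0256 = 0.004608
  w_II·p_II = 0.33 × 0.1225 = 0.040425
  w_III·p_III = 0.33 × 0.0225 = 0.007425
  w_IV·p_IV = 0.16 × 0.16 = 0.0256
Normaliser: 0.004608 + 0.040425 + 0.007425 + 0.0256 = 0.078058
So the posterior for Topic IV is 0.0256 / 0.078058 ≈ 0.3280.

0.3280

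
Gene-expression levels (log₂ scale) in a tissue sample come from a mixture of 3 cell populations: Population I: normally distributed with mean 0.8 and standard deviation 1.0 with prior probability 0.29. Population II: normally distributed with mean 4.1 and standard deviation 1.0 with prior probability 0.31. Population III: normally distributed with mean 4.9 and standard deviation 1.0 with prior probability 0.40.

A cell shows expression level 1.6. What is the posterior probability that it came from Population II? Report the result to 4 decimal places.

0.0603

By Bayes' theorem, P(k | x) = P(Z=k) f_k(x) / Σ_j P(Z=j) f_j(x).
Evaluate each component's likelihood at the observed value:
  L_I = (1/(1.0·√(2π)))·exp(−(1.6−0.8)²/(2·1.0²)) = 0.398942·exp(-0.32000) = 0.289692
  L_II = (1/(1.0·√(2π)))·exp(−(1.6−4.1)²/(2·1.0²)) = 0.398942·exp(-3.12500) = 0.0175283
  L_III = (1/(1.0·√(2π)))·exp(−(1.6−4.9)²/(2·1.0²)) = 0.398942·exp(-5.44500) = 0.00172257
Multiply by the mixture weights:
  P(Z=I)·L_I = 0.29 × 0.289692 = 0.0840106
  P(Z=II)·L_II = 0.31 × 0.0175283 = 0.00543377
  P(Z=III)·L_III = 0.40 × 0.00172257 = 0.000689028
Sum: 0.0840106 + 0.00543377 + 0.000689028 = 0.0901334
P(Population II | the observation) ≈ 0.0603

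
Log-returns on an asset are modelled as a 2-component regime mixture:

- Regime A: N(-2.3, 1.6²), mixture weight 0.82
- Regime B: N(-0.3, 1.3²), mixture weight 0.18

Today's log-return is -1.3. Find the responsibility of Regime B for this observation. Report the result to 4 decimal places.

0.1964

Apply Bayes' rule: the posterior for each component is proportional to its prior times its likelihood at x.
Normal densities:
  L_A = (1/(1.6·√(2π)))·exp(−(-1.3−-2.3)²/(2·1.6²)) = 0.249339·exp(-0.19531) = 0.205101
  L_B = (1/(1.3·√(2π)))·exp(−(-1.3−-0.3)²/(2·1.3²)) = 0.306879·exp(-0.29586) = 0.228285
Prior × likelihood for each component:
  w_A·L_A = 0.82 × 0.205101 = 0.168182
  w_B·L_B = 0.18 × 0.228285 = 0.0410913
Normaliser: 0.168182 + 0.0410913 = 0.209274
So the posterior for Regime B is 0.0410913 / 0.209274 ≈ 0.1964.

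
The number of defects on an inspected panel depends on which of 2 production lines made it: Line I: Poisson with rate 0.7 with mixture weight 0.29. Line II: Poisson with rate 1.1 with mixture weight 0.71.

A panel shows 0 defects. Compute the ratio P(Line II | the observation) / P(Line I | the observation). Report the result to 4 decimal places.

1.6411

The posterior odds equal the prior odds times the likelihood ratio: (π_i/π_j)·(f_i(x)/f_j(x)).
Evaluate each component's likelihood at the observed value:
  f_I = e^(−0.7)·0.7^0/0! = 0.496585
  f_II = e^(−1.1)·1.1^0/0! = 0.332871
Odds = (0.71/0.29) × (0.332871/0.496585) = 2.44828 × 0.67032 ≈ 1.6411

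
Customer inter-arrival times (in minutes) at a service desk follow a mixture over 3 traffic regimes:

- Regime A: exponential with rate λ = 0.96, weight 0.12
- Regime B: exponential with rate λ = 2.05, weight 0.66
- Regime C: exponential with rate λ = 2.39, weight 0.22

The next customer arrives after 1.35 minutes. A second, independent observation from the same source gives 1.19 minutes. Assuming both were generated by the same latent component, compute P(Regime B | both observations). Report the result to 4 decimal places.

By Bayes' theorem, P(k | x) = π_k f_k(x) / Σ_j π_j f_j(x).
Since both observations come from the same component, the likelihood for component k is f_k(x₁)·f_k(x₂).
  L_A = [0.262679] × [0.30629] = 0.0804561
  L_B = [0.128779] × [0.178769] = 0.0230216
  L_C = [0.0948739] × [0.139066] = 0.0131937
Multiply by the mixture weights:
  π_A·L_A = 0.12 × 0.0804561 = 0.00965473
  π_B·L_B = 0.66 × 0.0230216 = 0.0151943
  π_C·L_C = 0.22 × 0.0131937 = 0.00290262
Normaliser: 0.00965473 + 0.0151943 + 0.00290262 = 0.0277516
So the posterior for Regime B is 0.0151943 / 0.0277516 ≈ 0.5475.

0.5475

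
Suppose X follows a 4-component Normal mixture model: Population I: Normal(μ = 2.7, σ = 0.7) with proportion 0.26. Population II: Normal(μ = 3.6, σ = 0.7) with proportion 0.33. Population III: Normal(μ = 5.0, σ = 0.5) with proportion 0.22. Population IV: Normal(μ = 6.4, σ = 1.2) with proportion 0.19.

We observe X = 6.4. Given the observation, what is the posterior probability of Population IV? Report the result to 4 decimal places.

The responsibility of component k is π_k f_k(x) divided by Σ_j π_j f_j(x).
Component likelihoods at x = 6.4:
  f_I = (1/(0.7·√(2π)))·exp(−(6.4−2.7)²/(2·0.7²)) = 0.569918·exp(-13.96939) = 4.88634e-07
  f_II = (1/(0.7·√(2π)))·exp(−(6.4−3.6)²/(2·0.7²)) = 0.569918·exp(-8.00000) = 0.000191186
  f_III = (1/(0.5·√(2π)))·exp(−(6.4−5.0)²/(2·0.5²)) = 0.797885·exp(-3.92000) = 0.0158309
  f_IV = (1/(1.2·√(2π)))·exp(−(6.4−6.4)²/(2·1.2²)) = 0.332452·exp(-0.00000) = 0.332452
Prior × likelihood for each component:
  π_I·f_I = 0.26 × 4.88634e-07 = 1.27045e-07
  π_II·f_II = 0.33 × 0.000191186 = 6.30914e-05
  π_III·f_III = 0.22 × 0.0158309 = 0.0034828
  π_IV·f_IV = 0.19 × 0.332452 = 0.0631659
Denominator: 1.27045e-07 + 6.30914e-05 + 0.0034828 + 0.0631659 = 0.0667119
P(Population IV | data) ≈ 0.9468

0.9468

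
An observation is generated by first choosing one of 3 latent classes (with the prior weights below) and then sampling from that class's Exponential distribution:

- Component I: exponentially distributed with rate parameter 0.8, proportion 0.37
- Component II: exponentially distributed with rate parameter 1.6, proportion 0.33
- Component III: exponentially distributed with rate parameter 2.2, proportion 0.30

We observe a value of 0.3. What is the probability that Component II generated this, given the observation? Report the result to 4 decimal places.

0.3627

By Bayes' theorem, P(k | x) = w_k f_k(x) / Σ_j w_j f_j(x).
Evaluate each component's likelihood at the observed value:
  f_I = 0.629302
  f_II = 0.990053
  f_III = 1.13707
Unnormalised posteriors:
  w_I·f_I = 0.37 × 0.629302 = 0.232842
  w_II·f_II = 0.33 × 0.990053 = 0.326718
  w_III·f_III = 0.30 × 1.13707 = 0.341122
Evidence: 0.232842 + 0.326718 + 0.341122 = 0.900681
So the posterior for Component II is 0.326718 / 0.900681 ≈ 0.3627.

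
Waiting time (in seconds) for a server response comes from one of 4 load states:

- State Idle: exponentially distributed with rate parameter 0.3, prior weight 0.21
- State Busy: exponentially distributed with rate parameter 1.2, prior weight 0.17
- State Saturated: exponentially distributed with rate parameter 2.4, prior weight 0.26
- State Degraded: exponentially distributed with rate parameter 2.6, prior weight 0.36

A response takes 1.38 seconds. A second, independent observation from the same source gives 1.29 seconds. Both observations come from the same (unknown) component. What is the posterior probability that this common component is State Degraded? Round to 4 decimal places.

Posterior ∝ prior × likelihood, so P(k | x) ∝ π_k f_k(x); normalise over all components.
Since both observations come from the same component, the likelihood for component k is f_k(x₁)·f_k(x₂).
  f_Idle = [0.3·e^(−0.3·1.38) = 0.3·e^(−0.4140) = 0.1983] × [0.203727] = 0.0403992
  f_Busy = [1.2·e^(−1.2·1.38) = 1.2·e^(−1.6560) = 0.229081] × [0.255207] = 0.0584633
  f_Saturated = [2.4·e^(−2.4·1.38) = 2.4·e^(−3.3120) = 0.0874637] × [0.108551] = 0.00949431
  f_Degraded = [2.6·e^(−2.6·1.38) = 2.6·e^(−3.5880) = 0.0718993] × [0.0908552] = 0.00653242
Prior × likelihood for each component:
  π_Idle·f_Idle = 0.21 × 0.0403992 = 0.00848383
  π_Busy·f_Busy = 0.17 × 0.0584633 = 0.00993875
  π_Saturated·f_Saturated = 0.26 × 0.00949431 = 0.00246852
  π_Degraded·f_Degraded = 0.36 × 0.00653242 = 0.00235167
Sum: 0.00848383 + 0.00993875 + 0.00246852 + 0.00235167 = 0.0232428
Responsibility of State Degraded: 0.00235167 / 0.0232428 ≈ 0.1012

0.1012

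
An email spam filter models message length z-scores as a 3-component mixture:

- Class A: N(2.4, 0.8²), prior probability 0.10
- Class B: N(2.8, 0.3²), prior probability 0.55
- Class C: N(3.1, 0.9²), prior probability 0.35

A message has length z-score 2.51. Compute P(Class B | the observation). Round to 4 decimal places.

P(component k | x) = π_k·f_k(x) / marginal(x), where marginal(x) = Σ_j π_j·f_j(x).
Component likelihoods at x = 2.51:
  p_A = (1/(0.8·√(2π)))·exp(−(2.51−2.4)²/(2·0.8²)) = 0.498678·exp(-0.00945) = 0.493986
  p_B = (1/(0.3·√(2π)))·exp(−(2.51−2.8)²/(2·0.3²)) = 1.329808·exp(-0.46722) = 0.833445
  p_C = (1/(0.9·√(2π)))·exp(−(2.51−3.1)²/(2·0.9²)) = 0.443269·exp(-0.21488) = 0.357559
Unnormalised posteriors:
  π_A·p_A = 0.10 × 0.493986 = 0.0493986
  π_B·p_B = 0.55 × 0.833445 = 0.458395
  π_C·p_C = 0.35 × 0.357559 = 0.125146
Normaliser: 0.0493986 + 0.458395 + 0.125146 = 0.632939
P(Class B | the observation) = 0.458395 / 0.632939 ≈ 0.7242

0.7242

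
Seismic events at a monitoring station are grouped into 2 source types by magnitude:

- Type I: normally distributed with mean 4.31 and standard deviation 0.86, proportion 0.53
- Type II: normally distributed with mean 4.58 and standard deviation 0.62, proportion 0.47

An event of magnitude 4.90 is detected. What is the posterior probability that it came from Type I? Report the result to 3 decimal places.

0.423

The responsibility of component k is π_k f_k(x) divided by Σ_j π_j f_j(x).
Normal densities:
  p_I = 0.366614
  p_II = 0.563213
Weight by the priors:
  π_I·p_I = 0.53 × 0.366614 = 0.194305
  π_II·p_II = 0.47 × 0.563213 = 0.26471
Evidence: 0.194305 + 0.26471 = 0.459016
Responsibility of Type I: 0.194305 / 0.459016 ≈ 0.423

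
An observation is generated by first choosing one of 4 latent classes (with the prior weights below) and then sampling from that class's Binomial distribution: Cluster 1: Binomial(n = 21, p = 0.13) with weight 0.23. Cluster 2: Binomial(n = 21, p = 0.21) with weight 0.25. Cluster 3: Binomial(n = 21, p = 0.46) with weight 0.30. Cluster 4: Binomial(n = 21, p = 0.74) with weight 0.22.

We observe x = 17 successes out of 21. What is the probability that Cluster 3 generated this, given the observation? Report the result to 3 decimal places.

By Bayes' theorem, P(k | x) = π_k f_k(x) / Σ_j π_j f_j(x).
Binomial probabilities:
  f_1 = C(21,17)·0.13^17·0.87^4 = 5985·8.65042e-16·0.572898 = 2.96605e-12
  f_2 = C(21,17)·0.21^17·0.79^4 = 5985·3.00419e-12·0.389501 = 7.00326e-09
  f_3 = C(21,17)·0.46^17·0.54^4 = 5985·1.84877e-06·0.0850306 = 0.000940854
  f_4 = C(21,17)·0.74^17·0.26^4 = 5985·0.00598328·0.00456976 = 0.163643
Unnormalised posteriors:
  π_1·f_1 = 0.23 × 2.96605e-12 = 6.82191e-13
  π_2·f_2 = 0.25 × 7.00326e-09 = 1.75082e-09
  π_3·f_3 = 0.30 × 0.000940854 = 0.000282256
  π_4·f_4 = 0.22 × 0.163643 = 0.0360014
Evidence: 6.82191e-13 + 1.75082e-09 + 0.000282256 + 0.0360014 = 0.0362837
P(Cluster 3 | the observation) = 0.000282256 / 0.0362837 ≈ 0.008

0.008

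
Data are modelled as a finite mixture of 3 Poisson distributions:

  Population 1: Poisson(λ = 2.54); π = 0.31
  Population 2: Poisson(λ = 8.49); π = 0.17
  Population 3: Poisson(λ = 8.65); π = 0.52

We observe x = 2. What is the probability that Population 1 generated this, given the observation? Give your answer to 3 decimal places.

0.944

The responsibility of component k is w_k f_k(x) divided by Σ_j w_j f_j(x).
Evaluate each component's likelihood at the observed value:
  p_1 = e^(−2.54)·2.54^2/2! = 0.254407
  p_2 = e^(−8.49)·8.49^2/2! = 0.00740671
  p_3 = e^(−8.65)·8.65^2/2! = 0.00655171
Prior × likelihood for each component:
  w_1·p_1 = 0.31 × 0.254407 = 0.0788662
  w_2·p_2 = 0.17 × 0.00740671 = 0.00125914
  w_3·p_3 = 0.52 × 0.00655171 = 0.00340689
Evidence: 0.0788662 + 0.00125914 + 0.00340689 = 0.0835323
Responsibility of Population 1: 0.0788662 / 0.0835323 ≈ 0.944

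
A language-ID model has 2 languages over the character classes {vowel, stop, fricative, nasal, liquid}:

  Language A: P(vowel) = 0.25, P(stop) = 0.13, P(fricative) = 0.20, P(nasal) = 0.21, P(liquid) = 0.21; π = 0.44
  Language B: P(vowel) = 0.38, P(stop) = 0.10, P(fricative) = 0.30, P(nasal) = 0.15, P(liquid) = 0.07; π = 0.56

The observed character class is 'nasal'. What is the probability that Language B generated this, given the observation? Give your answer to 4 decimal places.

By Bayes' theorem, P(k | x) = π_k f_k(x) / Σ_j π_j f_j(x).
Component likelihoods at x = 'nasal':
  p_A = P(nasal | comp) = 0.21
  p_B = P(nasal | comp) = 0.15
Prior × likelihood for each component:
  π_A·p_A = 0.44 × 0.21 = 0.0924
  π_B·p_B = 0.56 × 0.15 = 0.084
Normaliser: 0.0924 + 0.084 = 0.1764
P(Language B | the observation) ≈ 0.4762

0.4762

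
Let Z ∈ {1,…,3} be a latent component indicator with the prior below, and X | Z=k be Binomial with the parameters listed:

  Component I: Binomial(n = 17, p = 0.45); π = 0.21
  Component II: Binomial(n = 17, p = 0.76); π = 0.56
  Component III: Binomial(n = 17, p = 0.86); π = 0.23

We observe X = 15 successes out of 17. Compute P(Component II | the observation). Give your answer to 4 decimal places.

0.5282

The responsibility of component k is P(Z=k) f_k(x) divided by Σ_j P(Z=j) f_j(x).
Evaluate each component's likelihood at the observed value:
  p_I = 0.000258495
  p_II = 0.127692
  p_III = 0.277506
Weight by the priors:
  P(Z=I)·p_I = 0.21 × 0.000258495 = 5.42839e-05
  P(Z=II)·p_II = 0.56 × 0.127692 = 0.0715078
  P(Z=III)·p_III = 0.23 × 0.277506 = 0.0638263
Normaliser: 5.42839e-05 + 0.0715078 + 0.0638263 = 0.135388
Responsibility of Component II: 0.0715078 / 0.135388 ≈ 0.5282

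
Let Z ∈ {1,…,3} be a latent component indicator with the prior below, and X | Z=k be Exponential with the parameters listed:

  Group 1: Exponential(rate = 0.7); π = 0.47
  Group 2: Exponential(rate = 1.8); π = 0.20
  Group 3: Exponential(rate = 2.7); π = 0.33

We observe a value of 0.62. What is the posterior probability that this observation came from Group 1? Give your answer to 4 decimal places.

The responsibility of component k is π_k f_k(x) divided by Σ_j π_j f_j(x).
Evaluate each component's likelihood at the observed value:
  L_1 = 0.453539
  L_2 = 0.589658
  L_3 = 0.506238
Prior × likelihood for each component:
  π_1·L_1 = 0.47 × 0.453539 = 0.213163
  π_2·L_2 = 0.20 × 0.589658 = 0.117932
  π_3·L_3 = 0.33 × 0.506238 = 0.167059
Sum: 0.213163 + 0.117932 + 0.167059 = 0.498153
Responsibility of Group 1: 0.213163 / 0.498153 ≈ 0.4279

0.4279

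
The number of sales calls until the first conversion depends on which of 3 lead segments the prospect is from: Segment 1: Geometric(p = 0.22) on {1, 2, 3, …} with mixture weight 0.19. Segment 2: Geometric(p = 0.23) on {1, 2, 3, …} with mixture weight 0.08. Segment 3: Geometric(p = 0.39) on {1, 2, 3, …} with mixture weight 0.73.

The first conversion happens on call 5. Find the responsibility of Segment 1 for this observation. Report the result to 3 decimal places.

P(component k | x) = P(Z=k)·f_k(x) / marginal(x), where marginal(x) = Σ_j P(Z=j)·f_j(x).
Geometric probabilities:
  p_1 = 0.0814331
  p_2 = 0.080852
  p_3 = 0.0539988
Multiply by the mixture weights:
  P(Z=1)·p_1 = 0.19 × 0.0814331 = 0.0154723
  P(Z=2)·p_2 = 0.08 × 0.080852 = 0.00646816
  P(Z=3)·p_3 = 0.73 × 0.0539988 = 0.0394191
Denominator: 0.0154723 + 0.00646816 + 0.0394191 = 0.0613596
P(Segment 1 | x) ≈ 0.252

0.252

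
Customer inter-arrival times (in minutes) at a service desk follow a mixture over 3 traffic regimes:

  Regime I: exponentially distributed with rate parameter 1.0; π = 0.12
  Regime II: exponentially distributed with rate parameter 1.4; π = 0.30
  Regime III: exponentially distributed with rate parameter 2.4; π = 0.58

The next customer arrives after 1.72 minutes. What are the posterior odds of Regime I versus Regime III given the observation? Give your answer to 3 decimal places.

0.958

Only the two components matter; the odds are (π_i f_i(x)) / (π_j f_j(x)).
Component likelihoods at x = 1.72 minutes:
  p_I = 1.0·e^(−1.0·1.72) = 1.0·e^(−1.7200) = 0.179066
  p_II = 1.4·e^(−1.4·1.72) = 1.4·e^(−2.4080) = 0.125993
  p_III = 2.4·e^(−2.4·1.72) = 2.4·e^(−4.1280) = 0.0386762
Odds = (0.12/0.58) × (0.179066/0.0386762) = 0.206897 × 4.62988 ≈ 0.958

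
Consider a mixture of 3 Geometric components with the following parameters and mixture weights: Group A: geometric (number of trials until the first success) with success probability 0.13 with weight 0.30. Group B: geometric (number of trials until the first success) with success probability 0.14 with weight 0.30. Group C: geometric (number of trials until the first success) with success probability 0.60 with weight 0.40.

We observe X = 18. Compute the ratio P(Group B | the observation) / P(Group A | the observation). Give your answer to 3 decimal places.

0.885

The posterior odds equal the prior odds times the likelihood ratio: (π_i/π_j)·(f_i(x)/f_j(x)).
Geometric probabilities:
  p_A = 0.0121835
  p_B = 0.0107796
  p_C = 1.03079e-07
Odds = (0.30/0.30) × (0.0107796/0.0121835) = 1 × 0.884771 ≈ 0.885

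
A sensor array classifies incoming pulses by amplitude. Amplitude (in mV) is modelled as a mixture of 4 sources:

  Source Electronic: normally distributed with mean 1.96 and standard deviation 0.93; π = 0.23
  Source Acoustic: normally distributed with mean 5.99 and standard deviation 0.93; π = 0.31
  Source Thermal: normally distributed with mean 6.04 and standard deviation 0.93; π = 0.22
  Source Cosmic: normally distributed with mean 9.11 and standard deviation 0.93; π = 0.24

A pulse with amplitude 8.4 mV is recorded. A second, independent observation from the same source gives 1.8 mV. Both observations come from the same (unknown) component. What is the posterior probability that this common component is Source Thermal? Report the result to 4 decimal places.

0.3897

Posterior ∝ prior × likelihood, so P(k | x) ∝ w_k f_k(x); normalise over all components.
Since both observations come from the same component, the likelihood for component k is f_k(x₁)·f_k(x₂).
  f_Electronic = [1.65884e-11] × [0.422668] = 7.01138e-12
  f_Acoustic = [0.0149351] × [1.67758e-05] = 2.50548e-07
  f_Thermal = [0.0171431] × [1.31479e-05] = 2.25396e-07
  f_Cosmic = [0.320527] × [1.64598e-14] = 5.2758e-15
Prior × likelihood for each component:
  w_Electronic·f_Electronic = 0.23 × 7.01138e-12 = 1.61262e-12
  w_Acoustic·f_Acoustic = 0.31 × 2.50548e-07 = 7.76699e-08
  w_Thermal·f_Thermal = 0.22 × 2.25396e-07 = 4.95871e-08
  w_Cosmic·f_Cosmic = 0.24 × 5.2758e-15 = 1.26619e-15
Normaliser: 1.61262e-12 + 7.76699e-08 + 4.95871e-08 + 1.26619e-15 = 1.27259e-07
Responsibility of Source Thermal: 4.95871e-08 / 1.27259e-07 ≈ 0.3897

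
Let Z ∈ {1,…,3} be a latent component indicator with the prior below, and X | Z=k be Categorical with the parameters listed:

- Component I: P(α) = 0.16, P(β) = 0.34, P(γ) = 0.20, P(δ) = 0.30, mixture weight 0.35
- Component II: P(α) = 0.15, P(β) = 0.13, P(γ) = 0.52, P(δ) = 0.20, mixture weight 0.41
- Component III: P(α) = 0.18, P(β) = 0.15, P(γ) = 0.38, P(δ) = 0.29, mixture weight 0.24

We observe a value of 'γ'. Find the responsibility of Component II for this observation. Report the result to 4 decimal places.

By Bayes' theorem, P(k | x) = π_k f_k(x) / Σ_j π_j f_j(x).
Categorical probabilities:
  f_I = P(γ | comp) = 0.20
  f_II = P(γ | comp) = 0.52
  f_III = P(γ | comp) = 0.38
Weight by the priors:
  π_I·f_I = 0.35 × 0.2 = 0.07
  π_II·f_II = 0.41 × 0.52 = 0.2132
  π_III·f_III = 0.24 × 0.38 = 0.0912
Denominator: 0.07 + 0.2132 + 0.0912 = 0.3744
Responsibility of Component II: 0.2132 / 0.3744 ≈ 0.5694

0.5694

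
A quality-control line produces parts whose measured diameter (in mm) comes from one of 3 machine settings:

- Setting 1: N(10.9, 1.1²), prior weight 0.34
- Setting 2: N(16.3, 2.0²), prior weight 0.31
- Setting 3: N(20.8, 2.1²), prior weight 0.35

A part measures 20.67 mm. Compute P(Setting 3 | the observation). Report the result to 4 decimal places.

The responsibility of component k is w_k f_k(x) divided by Σ_j w_j f_j(x).
Component likelihoods at x = 20.67 mm:
  L_1 = 2.68837e-18
  L_2 = 0.0183303
  L_3 = 0.189609
Weight by the priors:
  w_1·L_1 = 0.34 × 2.68837e-18 = 9.14047e-19
  w_2·L_2 = 0.31 × 0.0183303 = 0.0056824
  w_3·L_3 = 0.35 × 0.189609 = 0.0663631
Sum: 9.14047e-19 + 0.0056824 + 0.0663631 = 0.0720455
P(Setting 3 | the observation) = 0.0663631 / 0.0720455 ≈ 0.9211

0.9211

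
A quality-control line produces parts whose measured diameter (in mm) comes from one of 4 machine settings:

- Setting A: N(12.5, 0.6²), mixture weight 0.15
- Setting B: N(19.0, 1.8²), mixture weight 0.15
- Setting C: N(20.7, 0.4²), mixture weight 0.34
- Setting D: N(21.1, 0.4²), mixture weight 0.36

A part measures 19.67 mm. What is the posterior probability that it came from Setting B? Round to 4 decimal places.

Posterior ∝ prior × likelihood, so P(k | x) ∝ π_k f_k(x); normalise over all components.
Component likelihoods at x = 19.67 mm:
  f_A = 6.51013e-32
  f_B = 0.206801
  f_C = 0.0362266
  f_D = 0.0016733
Weight by the priors:
  π_A·f_A = 0.15 × 6.51013e-32 = 9.7652e-33
  π_B·f_B = 0.15 × 0.206801 = 0.0310201
  π_C·f_C = 0.34 × 0.0362266 = 0.0123171
  π_D·f_D = 0.36 × 0.0016733 = 0.000602386
Evidence: 9.7652e-33 + 0.0310201 + 0.0123171 + 0.000602386 = 0.0439395
P(Setting B | data) ≈ 0.7060

0.7060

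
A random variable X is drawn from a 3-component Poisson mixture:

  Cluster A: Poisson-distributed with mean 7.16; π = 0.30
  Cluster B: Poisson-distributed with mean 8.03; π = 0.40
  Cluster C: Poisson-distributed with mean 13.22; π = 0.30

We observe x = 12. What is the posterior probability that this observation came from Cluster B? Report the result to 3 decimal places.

Apply Bayes' rule: the posterior for each component is proportional to its prior times its likelihood at x.
Evaluate each component's likelihood at the observed value:
  L_A = 0.029449
  L_B = 0.04885
  L_C = 0.107911
Weight by the priors:
  π_A·L_A = 0.30 × 0.029449 = 0.00883471
  π_B·L_B = 0.40 × 0.04885 = 0.01954
  π_C·L_C = 0.30 × 0.107911 = 0.0323734
Normaliser: 0.00883471 + 0.01954 + 0.0323734 = 0.0607481
P(Cluster B | data) ≈ 0.322

0.322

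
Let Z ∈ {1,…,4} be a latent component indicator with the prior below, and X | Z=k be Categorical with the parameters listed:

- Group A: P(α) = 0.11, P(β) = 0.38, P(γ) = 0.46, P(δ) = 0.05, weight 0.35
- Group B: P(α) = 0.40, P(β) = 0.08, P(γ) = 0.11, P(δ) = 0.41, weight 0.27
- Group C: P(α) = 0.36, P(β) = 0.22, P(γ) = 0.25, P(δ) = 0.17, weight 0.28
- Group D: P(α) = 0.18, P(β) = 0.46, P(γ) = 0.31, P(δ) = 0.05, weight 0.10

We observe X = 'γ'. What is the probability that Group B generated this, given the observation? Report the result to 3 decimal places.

0.102

The responsibility of component k is π_k f_k(x) divided by Σ_j π_j f_j(x).
Component likelihoods at x = 'γ':
  p_A = P(γ | comp) = 0.46
  p_B = P(γ | comp) = 0.11
  p_C = P(γ | comp) = 0.25
  p_D = P(γ | comp) = 0.31
Multiply by the mixture weights:
  π_A·p_A = 0.35 × 0.46 = 0.161
  π_B·p_B = 0.27 × 0.11 = 0.0297
  π_C·p_C = 0.28 × 0.25 = 0.07
  π_D·p_D = 0.10 × 0.31 = 0.031
Evidence: 0.161 + 0.0297 + 0.07 + 0.031 = 0.2917
Responsibility of Group B: 0.0297 / 0.2917 ≈ 0.102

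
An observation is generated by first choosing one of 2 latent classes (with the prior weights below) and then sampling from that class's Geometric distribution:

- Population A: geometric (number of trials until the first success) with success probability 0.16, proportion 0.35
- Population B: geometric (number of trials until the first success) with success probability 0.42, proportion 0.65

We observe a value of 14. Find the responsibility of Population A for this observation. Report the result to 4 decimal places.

0.9620

By Bayes' theorem, P(k | x) = w_k f_k(x) / Σ_j w_j f_j(x).
Evaluate each component's likelihood at the observed value:
  f_A = 0.0165863
  f_B = 0.000353031
Unnormalised posteriors:
  w_A·f_A = 0.35 × 0.0165863 = 0.00580522
  w_B·f_B = 0.65 × 0.000353031 = 0.00022947
Marginal: 0.00580522 + 0.00022947 = 0.00603469
So the posterior for Population A is 0.00580522 / 0.00603469 ≈ 0.9620.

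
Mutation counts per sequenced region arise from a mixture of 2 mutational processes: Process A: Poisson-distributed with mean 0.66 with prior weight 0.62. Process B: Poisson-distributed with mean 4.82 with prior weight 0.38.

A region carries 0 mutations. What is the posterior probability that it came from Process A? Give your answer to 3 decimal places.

0.991

Posterior ∝ prior × likelihood, so P(k | x) ∝ w_k f_k(x); normalise over all components.
Evaluate each component's likelihood at the observed value:
  p_A = e^(−0.66)·0.66^0/0! = 0.516851
  p_B = e^(−4.82)·4.82^0/0! = 0.00806679
Prior × likelihood for each component:
  w_A·p_A = 0.62 × 0.516851 = 0.320448
  w_B·p_B = 0.38 × 0.00806679 = 0.00306538
Marginal: 0.320448 + 0.00306538 = 0.323513
So the posterior for Process A is 0.320448 / 0.323513 ≈ 0.991.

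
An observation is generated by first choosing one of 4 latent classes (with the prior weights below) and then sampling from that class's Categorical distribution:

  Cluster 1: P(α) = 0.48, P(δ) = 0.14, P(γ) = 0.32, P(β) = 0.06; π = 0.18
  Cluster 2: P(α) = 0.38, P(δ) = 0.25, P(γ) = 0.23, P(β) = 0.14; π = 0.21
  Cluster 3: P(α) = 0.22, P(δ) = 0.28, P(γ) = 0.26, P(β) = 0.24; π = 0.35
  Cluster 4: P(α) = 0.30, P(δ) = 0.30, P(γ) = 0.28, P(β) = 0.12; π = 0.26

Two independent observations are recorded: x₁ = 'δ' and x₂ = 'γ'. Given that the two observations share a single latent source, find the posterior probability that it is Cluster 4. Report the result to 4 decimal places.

The responsibility of component k is π_k f_k(x) divided by Σ_j π_j f_j(x).
Since both observations come from the same component, the likelihood for component k is f_k(x₁)·f_k(x₂).
  p_1 = [0.14] × [0.32] = 0.0448
  p_2 = [0.25] × [0.23] = 0.0575
  p_3 = [0.28] × [0.26] = 0.0728
  p_4 = [0.3] × [0.28] = 0.084
Multiply by the mixture weights:
  π_1·p_1 = 0.18 × 0.0448 = 0.008064
  π_2·p_2 = 0.21 × 0.0575 = 0.012075
  π_3·p_3 = 0.35 × 0.0728 = 0.02548
  π_4·p_4 = 0.26 × 0.084 = 0.02184
Evidence: 0.008064 + 0.012075 + 0.02548 + 0.02184 = 0.067459
Responsibility of Cluster 4: 0.02184 / 0.067459 ≈ 0.3238

0.3238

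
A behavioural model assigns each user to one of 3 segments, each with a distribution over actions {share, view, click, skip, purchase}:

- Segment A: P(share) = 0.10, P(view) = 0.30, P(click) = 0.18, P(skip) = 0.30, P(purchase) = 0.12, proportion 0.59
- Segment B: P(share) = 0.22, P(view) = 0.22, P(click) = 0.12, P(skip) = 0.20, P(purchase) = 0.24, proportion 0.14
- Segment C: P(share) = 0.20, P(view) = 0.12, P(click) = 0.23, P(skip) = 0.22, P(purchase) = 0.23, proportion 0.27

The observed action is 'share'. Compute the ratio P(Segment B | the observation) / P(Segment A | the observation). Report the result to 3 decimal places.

0.522

Since P(k|x) ∝ π_k f_k(x), the posterior odds are π_i f_i(x) / (π_j f_j(x)).
Component likelihoods at x = 'share':
  f_A = 0.1
  f_B = 0.22
  f_C = 0.2
Odds = (0.14/0.59) × (0.22/0.1) = 0.237288 × 2.2 ≈ 0.522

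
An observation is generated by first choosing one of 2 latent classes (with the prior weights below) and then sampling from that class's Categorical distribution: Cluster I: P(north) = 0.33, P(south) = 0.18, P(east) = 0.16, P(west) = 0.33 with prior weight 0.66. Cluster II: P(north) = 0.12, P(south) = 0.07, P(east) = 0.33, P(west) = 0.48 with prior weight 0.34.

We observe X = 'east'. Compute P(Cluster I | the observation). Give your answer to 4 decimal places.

0.4848

Posterior ∝ prior × likelihood, so P(k | x) ∝ π_k f_k(x); normalise over all components.
Categorical probabilities:
  L_I = P(east | comp) = 0.16
  L_II = P(east | comp) = 0.33
Prior × likelihood for each component:
  π_I·L_I = 0.66 × 0.16 = 0.1056
  π_II·L_II = 0.34 × 0.33 = 0.1122
Evidence: 0.1056 + 0.1122 = 0.2178
Responsibility of Cluster I: 0.1056 / 0.2178 ≈ 0.4848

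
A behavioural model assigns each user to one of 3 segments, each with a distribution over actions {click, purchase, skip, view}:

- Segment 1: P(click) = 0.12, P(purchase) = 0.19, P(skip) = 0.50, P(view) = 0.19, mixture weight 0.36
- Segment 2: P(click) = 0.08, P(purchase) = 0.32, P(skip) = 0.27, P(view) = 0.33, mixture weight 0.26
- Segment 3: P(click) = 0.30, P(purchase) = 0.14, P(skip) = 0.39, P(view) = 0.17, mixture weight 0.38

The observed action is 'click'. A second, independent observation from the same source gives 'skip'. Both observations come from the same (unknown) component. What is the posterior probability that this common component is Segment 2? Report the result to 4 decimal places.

0.0784

Apply Bayes' rule: the posterior for each component is proportional to its prior times its likelihood at x.
Since both observations come from the same component, the likelihood for component k is f_k(x₁)·f_k(x₂).
  p_1 = [0.12] × [0.5] = 0.06
  p_2 = [0.08] × [0.27] = 0.0216
  p_3 = [0.3] × [0.39] = 0.117
Weight by the priors:
  w_1·p_1 = 0.36 × 0.06 = 0.0216
  w_2·p_2 = 0.26 × 0.0216 = 0.005616
  w_3·p_3 = 0.38 × 0.117 = 0.04446
Normaliser: 0.0216 + 0.005616 + 0.04446 = 0.071676
So the posterior for Segment 2 is 0.005616 / 0.071676 ≈ 0.0784.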